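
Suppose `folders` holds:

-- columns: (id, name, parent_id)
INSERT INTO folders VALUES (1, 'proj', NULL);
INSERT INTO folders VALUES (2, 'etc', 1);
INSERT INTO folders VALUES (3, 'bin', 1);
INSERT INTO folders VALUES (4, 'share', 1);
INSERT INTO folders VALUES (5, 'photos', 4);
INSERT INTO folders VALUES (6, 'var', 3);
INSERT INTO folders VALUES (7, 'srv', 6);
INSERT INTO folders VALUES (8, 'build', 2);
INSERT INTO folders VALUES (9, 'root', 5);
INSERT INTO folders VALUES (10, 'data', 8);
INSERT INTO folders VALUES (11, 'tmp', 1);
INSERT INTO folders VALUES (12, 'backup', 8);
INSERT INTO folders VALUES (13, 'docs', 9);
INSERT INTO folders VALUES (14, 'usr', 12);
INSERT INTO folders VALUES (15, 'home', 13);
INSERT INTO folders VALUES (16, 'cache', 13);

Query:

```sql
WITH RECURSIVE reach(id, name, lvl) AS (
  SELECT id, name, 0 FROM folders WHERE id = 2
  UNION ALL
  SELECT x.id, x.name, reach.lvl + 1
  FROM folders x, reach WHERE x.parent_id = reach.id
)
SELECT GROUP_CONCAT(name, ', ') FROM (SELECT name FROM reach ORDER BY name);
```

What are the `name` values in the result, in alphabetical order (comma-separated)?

Base: id=2 (etc) at lvl 0.
Iteration 1: rows with parent_id in {2} -> build (id 8, lvl 1).
Iteration 2: rows with parent_id in {8} -> data (id 10, lvl 2), backup (id 12, lvl 2).
Iteration 3: rows with parent_id in {10,12} -> usr (id 14, lvl 3).
Iteration 4: no rows with parent_id in {14}; recursion stops.

backup, build, data, etc, usr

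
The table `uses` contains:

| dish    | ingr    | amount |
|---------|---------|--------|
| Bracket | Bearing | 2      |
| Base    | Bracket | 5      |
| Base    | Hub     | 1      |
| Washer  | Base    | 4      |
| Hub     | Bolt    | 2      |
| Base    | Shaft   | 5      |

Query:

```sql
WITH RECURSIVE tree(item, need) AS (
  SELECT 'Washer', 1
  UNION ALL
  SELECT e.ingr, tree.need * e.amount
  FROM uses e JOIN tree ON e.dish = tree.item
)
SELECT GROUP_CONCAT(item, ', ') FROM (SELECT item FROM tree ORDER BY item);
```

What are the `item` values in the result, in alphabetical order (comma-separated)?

Base: (Washer, need=1).
Iteration 1: components of {Washer} -> Base = 1*4 = 4.
Iteration 2: components of {Base} -> Bracket = 4*5 = 20, Hub = 4*1 = 4, Shaft = 4*5 = 20.
Iteration 3: components of {Bracket,Hub,Shaft} -> Bearing = 20*2 = 40, Bolt = 4*2 = 8.
Iteration 4: no further components; recursion stops.

Base, Bearing, Bolt, Bracket, Hub, Shaft, Washer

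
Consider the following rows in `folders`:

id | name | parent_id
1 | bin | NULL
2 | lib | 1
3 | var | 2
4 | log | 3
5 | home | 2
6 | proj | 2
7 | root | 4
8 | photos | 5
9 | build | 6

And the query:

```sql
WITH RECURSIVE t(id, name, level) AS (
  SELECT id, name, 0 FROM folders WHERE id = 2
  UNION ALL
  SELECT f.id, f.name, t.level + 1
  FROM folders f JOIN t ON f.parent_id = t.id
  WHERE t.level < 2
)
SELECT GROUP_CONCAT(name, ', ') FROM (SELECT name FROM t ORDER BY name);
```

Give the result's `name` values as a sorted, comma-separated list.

build, home, lib, log, photos, proj, var

Base: id=2 (lib) at level 0.
Iteration 1: rows with parent_id in {2} -> var (id 3, level 1), home (id 5, level 1), proj (id 6, level 1).
Iteration 2: rows with parent_id in {3,5,6} -> log (id 4, level 2), photos (id 8, level 2), build (id 9, level 2).
Iteration 3: level < 2 fails for all current rows; recursion stops.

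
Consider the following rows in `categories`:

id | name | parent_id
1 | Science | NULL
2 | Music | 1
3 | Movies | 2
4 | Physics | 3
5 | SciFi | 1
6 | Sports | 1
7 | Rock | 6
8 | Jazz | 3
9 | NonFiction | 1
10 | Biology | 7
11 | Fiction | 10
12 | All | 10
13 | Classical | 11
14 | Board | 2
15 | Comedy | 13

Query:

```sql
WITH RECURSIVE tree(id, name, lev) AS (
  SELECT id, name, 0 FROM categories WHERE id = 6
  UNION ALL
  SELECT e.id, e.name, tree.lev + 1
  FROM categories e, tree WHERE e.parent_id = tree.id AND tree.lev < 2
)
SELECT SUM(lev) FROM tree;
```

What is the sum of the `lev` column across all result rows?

Base: id=6 (Sports) at lev 0.
Iteration 1: rows with parent_id in {6} -> Rock (id 7, lev 1).
Iteration 2: rows with parent_id in {7} -> Biology (id 10, lev 2).
Iteration 3: lev < 2 fails for all current rows; recursion stops.
SUM(lev) = 0 + 1 + 2 = 3.

3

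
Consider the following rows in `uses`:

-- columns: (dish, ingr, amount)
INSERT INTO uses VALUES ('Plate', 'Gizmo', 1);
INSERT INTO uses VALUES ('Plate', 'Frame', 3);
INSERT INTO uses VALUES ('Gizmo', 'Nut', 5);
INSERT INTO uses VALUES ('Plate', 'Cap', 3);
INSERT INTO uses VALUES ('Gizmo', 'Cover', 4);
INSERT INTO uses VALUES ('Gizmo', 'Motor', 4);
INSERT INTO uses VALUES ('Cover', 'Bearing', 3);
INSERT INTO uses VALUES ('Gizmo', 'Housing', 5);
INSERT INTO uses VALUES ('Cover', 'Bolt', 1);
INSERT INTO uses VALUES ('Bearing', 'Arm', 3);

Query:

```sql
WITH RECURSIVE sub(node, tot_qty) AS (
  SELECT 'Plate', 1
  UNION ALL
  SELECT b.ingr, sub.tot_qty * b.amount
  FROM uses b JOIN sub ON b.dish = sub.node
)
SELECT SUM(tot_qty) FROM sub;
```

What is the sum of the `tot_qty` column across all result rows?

78

Base: (Plate, tot_qty=1).
Iteration 1: components of {Plate} -> Cap = 1*3 = 3, Frame = 1*3 = 3, Gizmo = 1*1 = 1.
Iteration 2: components of {Cap,Frame,Gizmo} -> Cover = 1*4 = 4, Housing = 1*5 = 5, Motor = 1*4 = 4, Nut = 1*5 = 5.
Iteration 3: components of {Cover,Housing,Motor,Nut} -> Bearing = 4*3 = 12, Bolt = 4*1 = 4.
Iteration 4: components of {Bearing,Bolt} -> Arm = 12*3 = 36.
Iteration 5: no further components; recursion stops.
SUM(tot_qty) = 1 + 1 + 3 + 3 + 5 + 4 + 4 + 5 + 12 + 4 + 36 = 78.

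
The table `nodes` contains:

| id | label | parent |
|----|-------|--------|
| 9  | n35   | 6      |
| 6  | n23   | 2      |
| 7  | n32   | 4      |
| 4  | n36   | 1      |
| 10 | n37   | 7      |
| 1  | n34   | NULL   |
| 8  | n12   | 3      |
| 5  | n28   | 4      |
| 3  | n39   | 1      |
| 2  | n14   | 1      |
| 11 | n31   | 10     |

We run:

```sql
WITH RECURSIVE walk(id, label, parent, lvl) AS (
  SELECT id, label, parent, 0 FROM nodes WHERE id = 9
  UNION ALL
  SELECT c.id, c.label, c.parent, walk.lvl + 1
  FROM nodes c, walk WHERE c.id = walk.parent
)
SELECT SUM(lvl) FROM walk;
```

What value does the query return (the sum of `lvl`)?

6

Base: id=9 (n35), parent=6, lvl 0.
Iteration 1: join on id=6 -> n23 (id 6, parent=2, lvl 1).
Iteration 2: join on id=2 -> n14 (id 2, parent=1, lvl 2).
Iteration 3: join on id=1 -> n34 (id 1, parent=NULL, lvl 3).
Iteration 4: parent is NULL; no match; recursion stops.
SUM(lvl) = 0 + 1 + 2 + 3 = 6.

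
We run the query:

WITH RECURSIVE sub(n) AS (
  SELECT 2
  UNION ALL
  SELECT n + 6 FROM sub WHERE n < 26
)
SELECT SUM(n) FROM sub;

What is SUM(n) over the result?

Base: n=2.
Iteration 1: 2 < 26 holds -> n = 2 + 6 = 8.
Iteration 2: 8 < 26 holds -> n = 8 + 6 = 14.
Iteration 3: 14 < 26 holds -> n = 14 + 6 = 20.
Iteration 4: 20 < 26 holds -> n = 20 + 6 = 26.
Iteration 5: 26 < 26 fails; recursion stops.
SUM(n) = 2 + 8 + 14 + 20 + 26 = 70.

70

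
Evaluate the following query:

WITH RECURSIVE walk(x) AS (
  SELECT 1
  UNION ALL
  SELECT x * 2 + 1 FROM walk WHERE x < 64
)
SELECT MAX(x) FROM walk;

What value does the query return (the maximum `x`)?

Base: x=1.
Iteration 1: 1 < 64 holds -> x = 1 * 2 + 1 = 3.
Iteration 2: 3 < 64 holds -> x = 3 * 2 + 1 = 7.
Iteration 3: 7 < 64 holds -> x = 7 * 2 + 1 = 15.
Iteration 4: 15 < 64 holds -> x = 15 * 2 + 1 = 31.
Iteration 5: 31 < 64 holds -> x = 31 * 2 + 1 = 63.
Iteration 6: 63 < 64 holds -> x = 63 * 2 + 1 = 127.
Iteration 7: 127 < 64 fails; recursion stops.
x values: 1, 3, 7, 15, 31, 63, 127; the maximum is 127.

127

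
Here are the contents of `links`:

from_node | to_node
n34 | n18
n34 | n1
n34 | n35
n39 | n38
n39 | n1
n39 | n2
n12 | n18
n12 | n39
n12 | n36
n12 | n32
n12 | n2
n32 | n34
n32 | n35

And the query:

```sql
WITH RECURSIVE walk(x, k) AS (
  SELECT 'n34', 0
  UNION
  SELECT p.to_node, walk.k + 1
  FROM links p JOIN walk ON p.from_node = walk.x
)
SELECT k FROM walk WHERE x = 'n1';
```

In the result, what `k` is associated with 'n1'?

Base: (n34, k=0).
Iteration 1: edges from {n34} -> (n1, k=1), (n18, k=1), (n35, k=1).
Iteration 2: no outgoing edges from {n1,n18,n35}; recursion stops.

1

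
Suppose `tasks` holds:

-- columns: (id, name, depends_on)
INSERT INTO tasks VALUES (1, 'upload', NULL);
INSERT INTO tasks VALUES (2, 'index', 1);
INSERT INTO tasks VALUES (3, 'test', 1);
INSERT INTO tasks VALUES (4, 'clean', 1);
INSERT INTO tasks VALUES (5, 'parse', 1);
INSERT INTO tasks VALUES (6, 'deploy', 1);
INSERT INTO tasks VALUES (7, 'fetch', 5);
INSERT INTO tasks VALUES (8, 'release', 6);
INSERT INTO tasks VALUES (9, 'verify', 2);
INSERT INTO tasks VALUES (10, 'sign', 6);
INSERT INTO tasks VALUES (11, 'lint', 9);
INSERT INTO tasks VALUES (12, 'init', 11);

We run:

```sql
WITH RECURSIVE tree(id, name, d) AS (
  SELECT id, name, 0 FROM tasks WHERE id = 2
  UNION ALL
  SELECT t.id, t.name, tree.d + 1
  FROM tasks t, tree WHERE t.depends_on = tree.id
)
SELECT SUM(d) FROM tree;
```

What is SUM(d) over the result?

6

Base: id=2 (index) at d 0.
Iteration 1: rows with depends_on in {2} -> verify (id 9, d 1).
Iteration 2: rows with depends_on in {9} -> lint (id 11, d 2).
Iteration 3: rows with depends_on in {11} -> init (id 12, d 3).
Iteration 4: no rows with depends_on in {12}; recursion stops.
SUM(d) = 0 + 1 + 2 + 3 = 6.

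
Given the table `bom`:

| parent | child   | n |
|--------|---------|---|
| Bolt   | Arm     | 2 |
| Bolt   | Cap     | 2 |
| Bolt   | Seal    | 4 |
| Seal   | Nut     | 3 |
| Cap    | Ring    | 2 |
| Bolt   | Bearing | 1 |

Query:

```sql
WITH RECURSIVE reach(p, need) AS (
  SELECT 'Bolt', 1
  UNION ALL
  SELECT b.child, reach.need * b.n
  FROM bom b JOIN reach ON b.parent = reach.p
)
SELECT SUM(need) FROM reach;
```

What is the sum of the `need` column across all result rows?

Base: (Bolt, need=1).
Iteration 1: components of {Bolt} -> Arm = 1*2 = 2, Bearing = 1*1 = 1, Cap = 1*2 = 2, Seal = 1*4 = 4.
Iteration 2: components of {Arm,Bearing,Cap,Seal} -> Nut = 4*3 = 12, Ring = 2*2 = 4.
Iteration 3: no further components; recursion stops.
SUM(need) = 1 + 2 + 1 + 2 + 4 + 4 + 12 = 26.

26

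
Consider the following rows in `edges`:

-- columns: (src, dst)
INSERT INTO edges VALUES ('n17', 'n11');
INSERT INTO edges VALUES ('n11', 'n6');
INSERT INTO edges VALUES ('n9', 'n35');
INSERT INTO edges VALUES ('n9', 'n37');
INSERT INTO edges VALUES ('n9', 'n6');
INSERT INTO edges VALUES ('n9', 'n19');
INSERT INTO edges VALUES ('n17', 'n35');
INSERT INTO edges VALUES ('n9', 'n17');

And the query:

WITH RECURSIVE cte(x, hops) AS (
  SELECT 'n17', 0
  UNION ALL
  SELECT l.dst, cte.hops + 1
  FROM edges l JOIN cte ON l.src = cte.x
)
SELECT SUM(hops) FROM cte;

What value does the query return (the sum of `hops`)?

Base: (n17, hops=0).
Iteration 1: edges from {n17} -> (n11, hops=1), (n35, hops=1).
Iteration 2: edges from {n11,n35} -> (n6, hops=2).
Iteration 3: no outgoing edges from {n6}; recursion stops.
SUM(hops) = 0 + 1 + 1 + 2 = 4.

4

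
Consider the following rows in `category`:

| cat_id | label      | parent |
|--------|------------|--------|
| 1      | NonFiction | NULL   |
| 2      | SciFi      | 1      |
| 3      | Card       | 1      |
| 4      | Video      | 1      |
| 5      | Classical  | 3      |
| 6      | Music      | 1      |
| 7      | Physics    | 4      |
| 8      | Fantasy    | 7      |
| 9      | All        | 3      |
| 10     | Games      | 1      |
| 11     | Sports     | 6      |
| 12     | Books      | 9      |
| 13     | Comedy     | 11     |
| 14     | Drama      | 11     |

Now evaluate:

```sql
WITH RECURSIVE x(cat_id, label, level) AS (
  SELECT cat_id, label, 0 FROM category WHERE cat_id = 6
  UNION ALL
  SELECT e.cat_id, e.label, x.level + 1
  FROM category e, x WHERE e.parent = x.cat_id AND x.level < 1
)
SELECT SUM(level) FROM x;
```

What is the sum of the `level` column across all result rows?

1

Base: cat_id=6 (Music) at level 0.
Iteration 1: rows with parent in {6} -> Sports (id 11, level 1).
Iteration 2: level < 1 fails for all current rows; recursion stops.
SUM(level) = 0 + 1 = 1.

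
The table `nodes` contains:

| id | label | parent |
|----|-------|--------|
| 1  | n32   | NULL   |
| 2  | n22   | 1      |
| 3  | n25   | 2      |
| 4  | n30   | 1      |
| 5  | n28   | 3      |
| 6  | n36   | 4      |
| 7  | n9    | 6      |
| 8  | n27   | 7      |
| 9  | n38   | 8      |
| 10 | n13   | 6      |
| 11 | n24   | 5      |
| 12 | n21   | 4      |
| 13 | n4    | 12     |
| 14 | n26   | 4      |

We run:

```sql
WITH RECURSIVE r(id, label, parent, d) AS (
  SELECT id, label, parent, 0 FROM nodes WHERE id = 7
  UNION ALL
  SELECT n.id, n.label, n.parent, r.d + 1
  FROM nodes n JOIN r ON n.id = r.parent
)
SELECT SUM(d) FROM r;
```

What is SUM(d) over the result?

6

Base: id=7 (n9), parent=6, d 0.
Iteration 1: join on id=6 -> n36 (id 6, parent=4, d 1).
Iteration 2: join on id=4 -> n30 (id 4, parent=1, d 2).
Iteration 3: join on id=1 -> n32 (id 1, parent=NULL, d 3).
Iteration 4: parent is NULL; no match; recursion stops.
SUM(d) = 0 + 1 + 2 + 3 = 6.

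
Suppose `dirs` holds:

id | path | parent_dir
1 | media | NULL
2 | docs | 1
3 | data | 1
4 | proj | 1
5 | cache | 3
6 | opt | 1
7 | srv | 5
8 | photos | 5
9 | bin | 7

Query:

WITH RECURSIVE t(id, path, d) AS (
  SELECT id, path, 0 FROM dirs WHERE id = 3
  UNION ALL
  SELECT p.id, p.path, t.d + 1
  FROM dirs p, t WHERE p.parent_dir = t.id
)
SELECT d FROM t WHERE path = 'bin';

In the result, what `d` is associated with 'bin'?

Base: id=3 (data) at d 0.
Iteration 1: rows with parent_dir in {3} -> cache (id 5, d 1).
Iteration 2: rows with parent_dir in {5} -> srv (id 7, d 2), photos (id 8, d 2).
Iteration 3: rows with parent_dir in {7,8} -> bin (id 9, d 3).
Iteration 4: no rows with parent_dir in {9}; recursion stops.

3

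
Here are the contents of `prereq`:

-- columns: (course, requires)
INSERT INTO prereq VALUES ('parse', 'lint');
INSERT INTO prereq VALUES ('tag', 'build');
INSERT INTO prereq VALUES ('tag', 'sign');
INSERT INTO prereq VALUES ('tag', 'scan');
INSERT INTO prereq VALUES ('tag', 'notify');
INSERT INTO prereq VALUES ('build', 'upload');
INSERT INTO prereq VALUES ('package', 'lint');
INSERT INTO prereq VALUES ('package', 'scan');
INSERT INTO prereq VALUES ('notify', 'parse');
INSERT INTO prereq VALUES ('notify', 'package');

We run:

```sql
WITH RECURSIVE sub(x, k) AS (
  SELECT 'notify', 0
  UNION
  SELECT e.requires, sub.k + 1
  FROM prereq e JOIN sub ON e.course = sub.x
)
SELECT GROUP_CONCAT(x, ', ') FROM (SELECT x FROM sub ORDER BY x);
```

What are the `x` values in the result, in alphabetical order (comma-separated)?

Base: (notify, k=0).
Iteration 1: edges from {notify} -> (package, k=1), (parse, k=1).
Iteration 2: edges from {package,parse} -> (lint, k=2), (scan, k=2). [UNION drops 1 duplicate row(s)]
Iteration 3: no outgoing edges from {lint,scan}; recursion stops.

lint, notify, package, parse, scan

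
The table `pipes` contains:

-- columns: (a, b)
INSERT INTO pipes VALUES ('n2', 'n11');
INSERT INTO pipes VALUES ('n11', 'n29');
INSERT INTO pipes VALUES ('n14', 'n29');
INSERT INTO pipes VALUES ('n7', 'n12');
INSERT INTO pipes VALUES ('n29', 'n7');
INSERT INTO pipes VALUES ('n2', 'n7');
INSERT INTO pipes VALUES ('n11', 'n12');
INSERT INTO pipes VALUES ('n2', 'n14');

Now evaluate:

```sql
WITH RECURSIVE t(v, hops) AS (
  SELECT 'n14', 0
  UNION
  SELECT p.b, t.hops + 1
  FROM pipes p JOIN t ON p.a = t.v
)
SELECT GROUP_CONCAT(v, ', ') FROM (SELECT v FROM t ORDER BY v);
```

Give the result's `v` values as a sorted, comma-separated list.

n12, n14, n29, n7

Base: (n14, hops=0).
Iteration 1: edges from {n14} -> (n29, hops=1).
Iteration 2: edges from {n29} -> (n7, hops=2).
Iteration 3: edges from {n7} -> (n12, hops=3).
Iteration 4: no outgoing edges from {n12}; recursion stops.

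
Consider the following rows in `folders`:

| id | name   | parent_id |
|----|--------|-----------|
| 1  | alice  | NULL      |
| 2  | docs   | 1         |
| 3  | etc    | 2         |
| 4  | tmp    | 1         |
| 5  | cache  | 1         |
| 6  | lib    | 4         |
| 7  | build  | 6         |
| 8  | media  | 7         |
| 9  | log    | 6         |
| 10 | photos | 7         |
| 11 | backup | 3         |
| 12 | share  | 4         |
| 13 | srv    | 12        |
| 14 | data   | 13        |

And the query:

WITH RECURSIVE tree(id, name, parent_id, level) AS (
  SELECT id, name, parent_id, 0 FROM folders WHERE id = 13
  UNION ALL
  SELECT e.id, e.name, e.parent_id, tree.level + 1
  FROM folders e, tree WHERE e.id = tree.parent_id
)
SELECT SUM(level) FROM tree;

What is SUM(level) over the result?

6

Base: id=13 (srv), parent_id=12, level 0.
Iteration 1: join on id=12 -> share (id 12, parent_id=4, level 1).
Iteration 2: join on id=4 -> tmp (id 4, parent_id=1, level 2).
Iteration 3: join on id=1 -> alice (id 1, parent_id=NULL, level 3).
Iteration 4: parent_id is NULL; no match; recursion stops.
SUM(level) = 0 + 1 + 2 + 3 = 6.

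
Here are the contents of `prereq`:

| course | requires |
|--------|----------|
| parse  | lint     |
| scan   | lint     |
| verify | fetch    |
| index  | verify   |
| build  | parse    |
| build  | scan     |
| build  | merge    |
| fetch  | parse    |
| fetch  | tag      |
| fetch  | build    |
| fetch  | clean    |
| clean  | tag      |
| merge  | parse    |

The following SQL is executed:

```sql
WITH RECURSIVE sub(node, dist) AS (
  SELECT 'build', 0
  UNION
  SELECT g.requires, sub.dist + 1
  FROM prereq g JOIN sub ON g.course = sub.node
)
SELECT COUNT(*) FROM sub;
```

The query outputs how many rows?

7

Base: (build, dist=0).
Iteration 1: edges from {build} -> (merge, dist=1), (parse, dist=1), (scan, dist=1).
Iteration 2: edges from {merge,parse,scan} -> (lint, dist=2), (parse, dist=2). [UNION drops 1 duplicate row(s)]
Iteration 3: edges from {lint,parse} -> (lint, dist=3).
Iteration 4: no outgoing edges from {lint}; recursion stops.
Total rows emitted: 7.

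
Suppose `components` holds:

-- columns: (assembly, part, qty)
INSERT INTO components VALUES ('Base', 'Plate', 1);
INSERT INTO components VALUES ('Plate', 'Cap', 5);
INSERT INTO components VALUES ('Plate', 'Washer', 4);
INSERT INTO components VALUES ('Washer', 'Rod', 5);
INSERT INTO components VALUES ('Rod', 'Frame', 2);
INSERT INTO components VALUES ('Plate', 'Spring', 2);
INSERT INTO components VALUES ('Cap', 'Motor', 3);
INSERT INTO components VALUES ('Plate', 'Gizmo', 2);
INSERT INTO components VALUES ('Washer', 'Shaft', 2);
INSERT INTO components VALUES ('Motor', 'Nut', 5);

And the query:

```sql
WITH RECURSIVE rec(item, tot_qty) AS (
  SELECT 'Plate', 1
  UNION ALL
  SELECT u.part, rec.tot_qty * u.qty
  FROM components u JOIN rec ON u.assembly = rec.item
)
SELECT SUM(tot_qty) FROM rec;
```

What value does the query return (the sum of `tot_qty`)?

172

Base: (Plate, tot_qty=1).
Iteration 1: components of {Plate} -> Cap = 1*5 = 5, Gizmo = 1*2 = 2, Spring = 1*2 = 2, Washer = 1*4 = 4.
Iteration 2: components of {Cap,Gizmo,Spring,Washer} -> Motor = 5*3 = 15, Rod = 4*5 = 20, Shaft = 4*2 = 8.
Iteration 3: components of {Motor,Rod,Shaft} -> Frame = 20*2 = 40, Nut = 15*5 = 75.
Iteration 4: no further components; recursion stops.
SUM(tot_qty) = 1 + 2 + 2 + 5 + 4 + 15 + 20 + 8 + 75 + 40 = 172.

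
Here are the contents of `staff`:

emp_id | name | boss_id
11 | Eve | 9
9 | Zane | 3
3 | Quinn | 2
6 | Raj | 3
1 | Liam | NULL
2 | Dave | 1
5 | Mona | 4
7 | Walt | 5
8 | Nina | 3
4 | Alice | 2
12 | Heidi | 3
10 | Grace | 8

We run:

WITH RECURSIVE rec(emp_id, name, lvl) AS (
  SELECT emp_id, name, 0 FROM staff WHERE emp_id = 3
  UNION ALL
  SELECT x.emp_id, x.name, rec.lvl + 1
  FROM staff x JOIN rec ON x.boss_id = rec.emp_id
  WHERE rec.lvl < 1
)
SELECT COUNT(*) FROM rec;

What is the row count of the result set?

Base: emp_id=3 (Quinn) at lvl 0.
Iteration 1: rows with boss_id in {3} -> Raj (id 6, lvl 1), Nina (id 8, lvl 1), Zane (id 9, lvl 1), Heidi (id 12, lvl 1).
Iteration 2: lvl < 1 fails for all current rows; recursion stops.
Total rows emitted: 5.

5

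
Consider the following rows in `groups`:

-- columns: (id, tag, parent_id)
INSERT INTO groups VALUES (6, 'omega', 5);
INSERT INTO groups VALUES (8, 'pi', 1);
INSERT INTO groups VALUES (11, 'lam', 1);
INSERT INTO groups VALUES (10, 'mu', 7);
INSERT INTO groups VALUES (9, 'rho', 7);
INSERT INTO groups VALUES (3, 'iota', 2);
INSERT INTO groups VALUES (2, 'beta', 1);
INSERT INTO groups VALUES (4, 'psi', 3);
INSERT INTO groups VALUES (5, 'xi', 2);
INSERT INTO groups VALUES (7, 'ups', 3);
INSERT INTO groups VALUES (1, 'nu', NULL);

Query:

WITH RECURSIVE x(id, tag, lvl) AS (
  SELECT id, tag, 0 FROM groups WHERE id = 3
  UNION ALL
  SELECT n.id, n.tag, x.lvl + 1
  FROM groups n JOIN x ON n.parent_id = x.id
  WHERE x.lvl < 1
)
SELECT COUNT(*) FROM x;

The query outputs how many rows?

Base: id=3 (iota) at lvl 0.
Iteration 1: rows with parent_id in {3} -> psi (id 4, lvl 1), ups (id 7, lvl 1).
Iteration 2: lvl < 1 fails for all current rows; recursion stops.
Total rows emitted: 3.

3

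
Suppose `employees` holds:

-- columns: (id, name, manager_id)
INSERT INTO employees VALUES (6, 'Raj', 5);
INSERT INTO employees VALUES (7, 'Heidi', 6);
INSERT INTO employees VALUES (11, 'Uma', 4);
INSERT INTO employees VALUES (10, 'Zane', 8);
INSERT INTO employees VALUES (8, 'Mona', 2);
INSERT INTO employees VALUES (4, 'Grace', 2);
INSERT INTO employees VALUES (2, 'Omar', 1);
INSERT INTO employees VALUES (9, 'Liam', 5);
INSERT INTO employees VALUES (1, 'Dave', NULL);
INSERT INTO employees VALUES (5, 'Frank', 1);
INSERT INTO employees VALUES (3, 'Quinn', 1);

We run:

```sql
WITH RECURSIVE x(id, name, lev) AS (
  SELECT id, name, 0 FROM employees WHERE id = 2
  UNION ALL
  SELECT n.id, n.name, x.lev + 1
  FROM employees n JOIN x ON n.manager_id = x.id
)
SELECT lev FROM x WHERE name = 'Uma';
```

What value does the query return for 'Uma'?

2

Base: id=2 (Omar) at lev 0.
Iteration 1: rows with manager_id in {2} -> Grace (id 4, lev 1), Mona (id 8, lev 1).
Iteration 2: rows with manager_id in {4,8} -> Zane (id 10, lev 2), Uma (id 11, lev 2).
Iteration 3: no rows with manager_id in {10,11}; recursion stops.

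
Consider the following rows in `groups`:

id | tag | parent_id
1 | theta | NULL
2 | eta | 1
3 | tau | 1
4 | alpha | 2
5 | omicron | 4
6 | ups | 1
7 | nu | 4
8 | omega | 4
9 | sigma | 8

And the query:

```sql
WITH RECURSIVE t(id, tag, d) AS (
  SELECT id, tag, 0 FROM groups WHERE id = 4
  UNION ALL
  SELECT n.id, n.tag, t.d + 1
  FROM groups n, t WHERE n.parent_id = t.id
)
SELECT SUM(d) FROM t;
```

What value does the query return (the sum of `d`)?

Base: id=4 (alpha) at d 0.
Iteration 1: rows with parent_id in {4} -> omicron (id 5, d 1), nu (id 7, d 1), omega (id 8, d 1).
Iteration 2: rows with parent_id in {5,7,8} -> sigma (id 9, d 2).
Iteration 3: no rows with parent_id in {9}; recursion stops.
SUM(d) = 0 + 1 + 1 + 1 + 2 = 5.

5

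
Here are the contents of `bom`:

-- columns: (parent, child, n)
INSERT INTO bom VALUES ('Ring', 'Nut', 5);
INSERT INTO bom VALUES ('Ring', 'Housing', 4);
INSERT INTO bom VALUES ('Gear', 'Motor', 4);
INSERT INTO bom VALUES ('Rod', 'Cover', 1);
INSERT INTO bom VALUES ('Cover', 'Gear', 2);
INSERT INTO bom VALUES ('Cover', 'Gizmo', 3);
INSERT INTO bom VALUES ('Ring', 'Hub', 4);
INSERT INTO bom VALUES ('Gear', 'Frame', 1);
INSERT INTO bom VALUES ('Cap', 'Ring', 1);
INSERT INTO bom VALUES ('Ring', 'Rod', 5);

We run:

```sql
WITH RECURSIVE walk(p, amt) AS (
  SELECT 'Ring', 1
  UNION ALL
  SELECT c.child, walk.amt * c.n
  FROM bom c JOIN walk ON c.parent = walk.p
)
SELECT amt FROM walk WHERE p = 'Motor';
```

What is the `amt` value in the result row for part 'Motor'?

40

Base: (Ring, amt=1).
Iteration 1: components of {Ring} -> Housing = 1*4 = 4, Hub = 1*4 = 4, Nut = 1*5 = 5, Rod = 1*5 = 5.
Iteration 2: components of {Housing,Hub,Nut,Rod} -> Cover = 5*1 = 5.
Iteration 3: components of {Cover} -> Gear = 5*2 = 10, Gizmo = 5*3 = 15.
Iteration 4: components of {Gear,Gizmo} -> Frame = 10*1 = 10, Motor = 10*4 = 40.
Iteration 5: no further components; recursion stops.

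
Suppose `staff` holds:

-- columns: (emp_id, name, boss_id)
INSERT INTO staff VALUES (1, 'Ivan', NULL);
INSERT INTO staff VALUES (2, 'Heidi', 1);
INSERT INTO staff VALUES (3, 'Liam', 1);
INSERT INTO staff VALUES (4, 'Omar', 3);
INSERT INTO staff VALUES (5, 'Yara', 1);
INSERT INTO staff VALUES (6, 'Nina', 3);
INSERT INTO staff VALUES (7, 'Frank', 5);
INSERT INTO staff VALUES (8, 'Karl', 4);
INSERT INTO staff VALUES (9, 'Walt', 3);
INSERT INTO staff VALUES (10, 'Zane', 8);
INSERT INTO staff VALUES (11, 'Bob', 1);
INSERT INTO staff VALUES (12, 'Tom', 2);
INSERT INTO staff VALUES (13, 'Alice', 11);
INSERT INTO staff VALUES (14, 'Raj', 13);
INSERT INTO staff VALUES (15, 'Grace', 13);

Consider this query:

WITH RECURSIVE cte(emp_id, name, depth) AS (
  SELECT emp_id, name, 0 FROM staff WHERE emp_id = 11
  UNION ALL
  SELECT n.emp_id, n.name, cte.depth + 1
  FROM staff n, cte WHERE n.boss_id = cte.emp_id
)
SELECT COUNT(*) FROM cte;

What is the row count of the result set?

Base: emp_id=11 (Bob) at depth 0.
Iteration 1: rows with boss_id in {11} -> Alice (id 13, depth 1).
Iteration 2: rows with boss_id in {13} -> Raj (id 14, depth 2), Grace (id 15, depth 2).
Iteration 3: no rows with boss_id in {14,15}; recursion stops.
Total rows emitted: 4.

4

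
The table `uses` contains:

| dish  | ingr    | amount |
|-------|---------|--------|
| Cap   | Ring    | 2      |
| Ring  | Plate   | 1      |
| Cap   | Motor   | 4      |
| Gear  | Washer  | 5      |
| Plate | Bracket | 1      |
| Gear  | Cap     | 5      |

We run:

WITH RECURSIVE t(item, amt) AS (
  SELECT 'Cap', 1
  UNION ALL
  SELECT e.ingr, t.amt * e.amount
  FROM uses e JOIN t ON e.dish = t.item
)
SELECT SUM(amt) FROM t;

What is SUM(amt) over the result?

Base: (Cap, amt=1).
Iteration 1: components of {Cap} -> Motor = 1*4 = 4, Ring = 1*2 = 2.
Iteration 2: components of {Motor,Ring} -> Plate = 2*1 = 2.
Iteration 3: components of {Plate} -> Bracket = 2*1 = 2.
Iteration 4: no further components; recursion stops.
SUM(amt) = 1 + 2 + 4 + 2 + 2 = 11.

11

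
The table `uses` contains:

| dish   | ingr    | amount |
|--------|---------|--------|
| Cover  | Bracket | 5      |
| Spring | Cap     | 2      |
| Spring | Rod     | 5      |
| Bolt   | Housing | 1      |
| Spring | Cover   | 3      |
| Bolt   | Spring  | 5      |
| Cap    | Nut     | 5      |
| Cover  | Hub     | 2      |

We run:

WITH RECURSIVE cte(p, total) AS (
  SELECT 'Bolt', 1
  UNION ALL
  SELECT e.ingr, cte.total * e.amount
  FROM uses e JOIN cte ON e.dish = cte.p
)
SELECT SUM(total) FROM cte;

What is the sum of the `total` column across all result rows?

Base: (Bolt, total=1).
Iteration 1: components of {Bolt} -> Housing = 1*1 = 1, Spring = 1*5 = 5.
Iteration 2: components of {Housing,Spring} -> Cap = 5*2 = 10, Cover = 5*3 = 15, Rod = 5*5 = 25.
Iteration 3: components of {Cap,Cover,Rod} -> Bracket = 15*5 = 75, Hub = 15*2 = 30, Nut = 10*5 = 50.
Iteration 4: no further components; recursion stops.
SUM(total) = 1 + 5 + 1 + 10 + 15 + 25 + 50 + 75 + 30 = 212.

212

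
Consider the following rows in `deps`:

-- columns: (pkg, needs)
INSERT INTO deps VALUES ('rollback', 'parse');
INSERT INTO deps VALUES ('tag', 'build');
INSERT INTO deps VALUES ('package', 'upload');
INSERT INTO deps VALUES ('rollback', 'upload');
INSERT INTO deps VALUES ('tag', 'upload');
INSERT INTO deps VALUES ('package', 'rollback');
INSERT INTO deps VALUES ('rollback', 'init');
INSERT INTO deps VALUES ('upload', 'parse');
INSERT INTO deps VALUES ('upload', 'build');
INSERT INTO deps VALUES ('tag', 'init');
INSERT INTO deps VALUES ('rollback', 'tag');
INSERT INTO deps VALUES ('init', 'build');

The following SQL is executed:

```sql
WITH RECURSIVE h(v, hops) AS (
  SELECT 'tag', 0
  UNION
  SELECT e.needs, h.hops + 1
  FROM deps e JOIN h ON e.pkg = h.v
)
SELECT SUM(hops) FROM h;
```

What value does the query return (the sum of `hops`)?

7

Base: (tag, hops=0).
Iteration 1: edges from {tag} -> (build, hops=1), (init, hops=1), (upload, hops=1).
Iteration 2: edges from {build,init,upload} -> (build, hops=2), (parse, hops=2). [UNION drops 1 duplicate row(s)]
Iteration 3: no outgoing edges from {build,parse}; recursion stops.
SUM(hops) = 0 + 1 + 1 + 1 + 2 + 2 = 7.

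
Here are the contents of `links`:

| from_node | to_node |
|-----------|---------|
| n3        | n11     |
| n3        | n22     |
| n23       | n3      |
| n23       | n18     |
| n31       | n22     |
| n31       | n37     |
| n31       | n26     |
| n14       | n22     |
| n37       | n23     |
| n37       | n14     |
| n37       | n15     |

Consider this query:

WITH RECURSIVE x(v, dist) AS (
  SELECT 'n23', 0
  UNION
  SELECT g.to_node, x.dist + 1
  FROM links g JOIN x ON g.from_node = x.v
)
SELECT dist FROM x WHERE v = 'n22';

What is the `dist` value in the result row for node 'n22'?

Base: (n23, dist=0).
Iteration 1: edges from {n23} -> (n18, dist=1), (n3, dist=1).
Iteration 2: edges from {n18,n3} -> (n11, dist=2), (n22, dist=2).
Iteration 3: no outgoing edges from {n11,n22}; recursion stops.

2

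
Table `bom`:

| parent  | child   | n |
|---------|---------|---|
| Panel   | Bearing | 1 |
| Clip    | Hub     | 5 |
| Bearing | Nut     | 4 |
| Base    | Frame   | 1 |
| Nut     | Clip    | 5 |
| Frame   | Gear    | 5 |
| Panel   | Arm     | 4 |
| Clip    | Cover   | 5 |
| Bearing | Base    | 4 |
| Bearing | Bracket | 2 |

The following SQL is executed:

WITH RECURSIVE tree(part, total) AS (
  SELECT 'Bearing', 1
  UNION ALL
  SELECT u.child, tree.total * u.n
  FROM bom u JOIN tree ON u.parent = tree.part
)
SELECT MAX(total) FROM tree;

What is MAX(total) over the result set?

Base: (Bearing, total=1).
Iteration 1: components of {Bearing} -> Base = 1*4 = 4, Bracket = 1*2 = 2, Nut = 1*4 = 4.
Iteration 2: components of {Base,Bracket,Nut} -> Clip = 4*5 = 20, Frame = 4*1 = 4.
Iteration 3: components of {Clip,Frame} -> Cover = 20*5 = 100, Gear = 4*5 = 20, Hub = 20*5 = 100.
Iteration 4: no further components; recursion stops.
total values: 1, 4, 4, 2, 4, 20, 20, 100, 100; the maximum is 100.

100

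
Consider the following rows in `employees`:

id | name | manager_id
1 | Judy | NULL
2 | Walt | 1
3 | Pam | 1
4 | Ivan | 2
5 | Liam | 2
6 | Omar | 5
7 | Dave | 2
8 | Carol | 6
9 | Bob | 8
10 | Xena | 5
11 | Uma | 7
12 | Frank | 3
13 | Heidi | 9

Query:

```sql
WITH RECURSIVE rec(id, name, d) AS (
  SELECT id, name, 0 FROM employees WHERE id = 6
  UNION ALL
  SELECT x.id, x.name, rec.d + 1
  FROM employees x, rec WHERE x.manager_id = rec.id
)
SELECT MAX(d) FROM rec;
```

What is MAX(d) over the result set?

Base: id=6 (Omar) at d 0.
Iteration 1: rows with manager_id in {6} -> Carol (id 8, d 1).
Iteration 2: rows with manager_id in {8} -> Bob (id 9, d 2).
Iteration 3: rows with manager_id in {9} -> Heidi (id 13, d 3).
Iteration 4: no rows with manager_id in {13}; recursion stops.
d values: 0, 1, 2, 3; the maximum is 3.

3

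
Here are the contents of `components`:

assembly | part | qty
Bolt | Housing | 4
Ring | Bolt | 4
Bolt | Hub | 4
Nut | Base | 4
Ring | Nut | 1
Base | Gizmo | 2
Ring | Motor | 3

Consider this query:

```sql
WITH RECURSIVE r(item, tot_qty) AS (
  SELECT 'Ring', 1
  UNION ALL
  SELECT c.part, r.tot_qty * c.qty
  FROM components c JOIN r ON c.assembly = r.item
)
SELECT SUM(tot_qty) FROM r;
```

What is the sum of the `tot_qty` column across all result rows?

53

Base: (Ring, tot_qty=1).
Iteration 1: components of {Ring} -> Bolt = 1*4 = 4, Motor = 1*3 = 3, Nut = 1*1 = 1.
Iteration 2: components of {Bolt,Motor,Nut} -> Base = 1*4 = 4, Housing = 4*4 = 16, Hub = 4*4 = 16.
Iteration 3: components of {Base,Housing,Hub} -> Gizmo = 4*2 = 8.
Iteration 4: no further components; recursion stops.
SUM(tot_qty) = 1 + 1 + 4 + 3 + 4 + 16 + 16 + 8 = 53.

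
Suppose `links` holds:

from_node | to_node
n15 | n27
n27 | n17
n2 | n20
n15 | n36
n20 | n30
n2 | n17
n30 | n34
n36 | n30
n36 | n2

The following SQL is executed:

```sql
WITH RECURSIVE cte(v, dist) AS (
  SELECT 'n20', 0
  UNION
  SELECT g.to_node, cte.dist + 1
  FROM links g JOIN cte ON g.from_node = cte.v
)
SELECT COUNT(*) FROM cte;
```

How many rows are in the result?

Base: (n20, dist=0).
Iteration 1: edges from {n20} -> (n30, dist=1).
Iteration 2: edges from {n30} -> (n34, dist=2).
Iteration 3: no outgoing edges from {n34}; recursion stops.
Total rows emitted: 3.

3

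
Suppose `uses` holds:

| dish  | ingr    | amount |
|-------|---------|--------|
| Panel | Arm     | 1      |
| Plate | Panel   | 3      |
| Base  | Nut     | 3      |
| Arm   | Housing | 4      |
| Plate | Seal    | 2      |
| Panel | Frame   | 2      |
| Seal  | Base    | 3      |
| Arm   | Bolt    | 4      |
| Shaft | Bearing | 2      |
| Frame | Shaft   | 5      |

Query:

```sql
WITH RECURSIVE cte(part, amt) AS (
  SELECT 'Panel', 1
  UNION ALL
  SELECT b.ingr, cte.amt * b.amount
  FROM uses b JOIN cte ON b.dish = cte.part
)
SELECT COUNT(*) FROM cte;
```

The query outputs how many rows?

7

Base: (Panel, amt=1).
Iteration 1: components of {Panel} -> Arm = 1*1 = 1, Frame = 1*2 = 2.
Iteration 2: components of {Arm,Frame} -> Bolt = 1*4 = 4, Housing = 1*4 = 4, Shaft = 2*5 = 10.
Iteration 3: components of {Bolt,Housing,Shaft} -> Bearing = 10*2 = 20.
Iteration 4: no further components; recursion stops.
Total rows emitted: 7.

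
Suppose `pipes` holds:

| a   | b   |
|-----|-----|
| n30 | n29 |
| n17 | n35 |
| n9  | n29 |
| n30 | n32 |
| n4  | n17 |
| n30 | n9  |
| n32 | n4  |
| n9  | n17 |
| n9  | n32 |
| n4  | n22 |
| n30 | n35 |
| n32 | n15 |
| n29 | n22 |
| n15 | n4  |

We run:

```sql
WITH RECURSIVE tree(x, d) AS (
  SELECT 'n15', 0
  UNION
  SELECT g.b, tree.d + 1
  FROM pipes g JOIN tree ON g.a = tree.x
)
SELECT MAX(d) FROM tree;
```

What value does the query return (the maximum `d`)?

3

Base: (n15, d=0).
Iteration 1: edges from {n15} -> (n4, d=1).
Iteration 2: edges from {n4} -> (n17, d=2), (n22, d=2).
Iteration 3: edges from {n17,n22} -> (n35, d=3).
Iteration 4: no outgoing edges from {n35}; recursion stops.
d values: 0, 1, 2, 2, 3; the maximum is 3.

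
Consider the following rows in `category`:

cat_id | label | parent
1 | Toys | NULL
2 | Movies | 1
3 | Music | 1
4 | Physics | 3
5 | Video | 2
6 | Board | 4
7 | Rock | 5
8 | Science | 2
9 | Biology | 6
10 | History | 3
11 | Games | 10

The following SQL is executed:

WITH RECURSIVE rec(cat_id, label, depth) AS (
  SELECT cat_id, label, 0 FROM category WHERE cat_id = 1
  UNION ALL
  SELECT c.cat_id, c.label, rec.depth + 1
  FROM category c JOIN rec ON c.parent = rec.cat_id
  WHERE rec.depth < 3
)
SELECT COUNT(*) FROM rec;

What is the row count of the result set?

10

Base: cat_id=1 (Toys) at depth 0.
Iteration 1: rows with parent in {1} -> Movies (id 2, depth 1), Music (id 3, depth 1).
Iteration 2: rows with parent in {2,3} -> Physics (id 4, depth 2), Video (id 5, depth 2), Science (id 8, depth 2), History (id 10, depth 2).
Iteration 3: rows with parent in {4,5,8,10} -> Board (id 6, depth 3), Rock (id 7, depth 3), Games (id 11, depth 3).
Iteration 4: depth < 3 fails for all current rows; recursion stops.
Total rows emitted: 10.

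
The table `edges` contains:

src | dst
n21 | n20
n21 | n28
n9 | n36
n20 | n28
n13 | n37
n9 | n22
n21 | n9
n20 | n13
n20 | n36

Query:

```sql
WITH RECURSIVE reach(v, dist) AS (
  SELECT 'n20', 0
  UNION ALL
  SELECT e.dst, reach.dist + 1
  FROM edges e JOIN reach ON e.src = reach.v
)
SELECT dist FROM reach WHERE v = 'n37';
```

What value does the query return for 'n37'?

2

Base: (n20, dist=0).
Iteration 1: edges from {n20} -> (n13, dist=1), (n28, dist=1), (n36, dist=1).
Iteration 2: edges from {n13,n28,n36} -> (n37, dist=2).
Iteration 3: no outgoing edges from {n37}; recursion stops.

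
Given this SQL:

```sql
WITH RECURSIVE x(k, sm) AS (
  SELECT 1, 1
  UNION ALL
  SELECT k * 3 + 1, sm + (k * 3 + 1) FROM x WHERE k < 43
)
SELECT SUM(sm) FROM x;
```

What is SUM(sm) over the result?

Base: k=1, sm=1.
Iteration 1: 1 < 43 holds -> k = 1 * 3 + 1 = 4, sm = 1 + 4 = 5.
Iteration 2: 4 < 43 holds -> k = 4 * 3 + 1 = 13, sm = 5 + 13 = 18.
Iteration 3: 13 < 43 holds -> k = 13 * 3 + 1 = 40, sm = 18 + 40 = 58.
Iteration 4: 40 < 43 holds -> k = 40 * 3 + 1 = 121, sm = 58 + 121 = 179.
Iteration 5: 121 < 43 fails; recursion stops.
SUM(sm) = 1 + 5 + 18 + 58 + 179 = 261.

261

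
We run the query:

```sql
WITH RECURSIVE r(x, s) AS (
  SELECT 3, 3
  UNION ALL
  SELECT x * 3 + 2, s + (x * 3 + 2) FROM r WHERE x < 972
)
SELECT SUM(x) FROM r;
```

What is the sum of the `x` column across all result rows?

4365

Base: x=3, s=3.
Iteration 1: 3 < 972 holds -> x = 3 * 3 + 2 = 11, s = 3 + 11 = 14.
Iteration 2: 11 < 972 holds -> x = 11 * 3 + 2 = 35, s = 14 + 35 = 49.
Iteration 3: 35 < 972 holds -> x = 35 * 3 + 2 = 107, s = 49 + 107 = 156.
Iteration 4: 107 < 972 holds -> x = 107 * 3 + 2 = 323, s = 156 + 323 = 479.
Iteration 5: 323 < 972 holds -> x = 323 * 3 + 2 = 971, s = 479 + 971 = 1450.
Iteration 6: 971 < 972 holds -> x = 971 * 3 + 2 = 2915, s = 1450 + 2915 = 4365.
Iteration 7: 2915 < 972 fails; recursion stops.
SUM(x) = 3 + 11 + 35 + 107 + 323 + 971 + 2915 = 4365.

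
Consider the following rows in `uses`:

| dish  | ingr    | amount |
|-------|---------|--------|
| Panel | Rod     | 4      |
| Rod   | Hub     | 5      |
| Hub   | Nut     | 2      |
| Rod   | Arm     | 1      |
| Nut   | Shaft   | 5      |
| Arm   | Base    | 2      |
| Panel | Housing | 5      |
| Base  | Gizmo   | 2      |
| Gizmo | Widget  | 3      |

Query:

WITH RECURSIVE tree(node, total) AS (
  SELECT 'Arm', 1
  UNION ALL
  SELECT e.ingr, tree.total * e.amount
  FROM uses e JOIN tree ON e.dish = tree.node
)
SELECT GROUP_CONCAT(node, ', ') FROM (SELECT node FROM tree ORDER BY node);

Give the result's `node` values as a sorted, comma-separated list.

Base: (Arm, total=1).
Iteration 1: components of {Arm} -> Base = 1*2 = 2.
Iteration 2: components of {Base} -> Gizmo = 2*2 = 4.
Iteration 3: components of {Gizmo} -> Widget = 4*3 = 12.
Iteration 4: no further components; recursion stops.

Arm, Base, Gizmo, Widget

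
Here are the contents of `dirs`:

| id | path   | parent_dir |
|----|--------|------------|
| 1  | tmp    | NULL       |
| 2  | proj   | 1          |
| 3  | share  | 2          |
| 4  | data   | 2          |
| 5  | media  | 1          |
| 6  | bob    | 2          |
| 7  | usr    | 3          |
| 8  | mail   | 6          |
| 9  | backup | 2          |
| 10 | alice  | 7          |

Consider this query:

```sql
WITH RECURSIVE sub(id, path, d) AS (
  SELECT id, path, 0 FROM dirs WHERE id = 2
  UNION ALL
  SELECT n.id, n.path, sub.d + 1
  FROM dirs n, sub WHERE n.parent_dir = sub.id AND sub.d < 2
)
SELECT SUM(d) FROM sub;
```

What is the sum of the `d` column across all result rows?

Base: id=2 (proj) at d 0.
Iteration 1: rows with parent_dir in {2} -> share (id 3, d 1), data (id 4, d 1), bob (id 6, d 1), backup (id 9, d 1).
Iteration 2: rows with parent_dir in {3,4,6,9} -> usr (id 7, d 2), mail (id 8, d 2).
Iteration 3: d < 2 fails for all current rows; recursion stops.
SUM(d) = 0 + 1 + 1 + 1 + 1 + 2 + 2 = 8.

8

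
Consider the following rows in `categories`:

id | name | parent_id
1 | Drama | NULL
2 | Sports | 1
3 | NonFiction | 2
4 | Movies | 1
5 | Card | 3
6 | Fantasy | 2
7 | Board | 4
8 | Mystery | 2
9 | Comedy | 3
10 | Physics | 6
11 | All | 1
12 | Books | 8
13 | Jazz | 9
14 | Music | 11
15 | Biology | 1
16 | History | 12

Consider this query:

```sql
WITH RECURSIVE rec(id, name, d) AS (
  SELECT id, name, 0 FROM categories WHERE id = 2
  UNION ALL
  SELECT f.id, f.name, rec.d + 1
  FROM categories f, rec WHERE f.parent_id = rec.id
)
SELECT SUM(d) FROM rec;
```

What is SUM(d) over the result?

17

Base: id=2 (Sports) at d 0.
Iteration 1: rows with parent_id in {2} -> NonFiction (id 3, d 1), Fantasy (id 6, d 1), Mystery (id 8, d 1).
Iteration 2: rows with parent_id in {3,6,8} -> Card (id 5, d 2), Comedy (id 9, d 2), Physics (id 10, d 2), Books (id 12, d 2).
Iteration 3: rows with parent_id in {5,9,10,12} -> Jazz (id 13, d 3), History (id 16, d 3).
Iteration 4: no rows with parent_id in {13,16}; recursion stops.
SUM(d) = 0 + 1 + 1 + 1 + 2 + 2 + 2 + 2 + 3 + 3 = 17.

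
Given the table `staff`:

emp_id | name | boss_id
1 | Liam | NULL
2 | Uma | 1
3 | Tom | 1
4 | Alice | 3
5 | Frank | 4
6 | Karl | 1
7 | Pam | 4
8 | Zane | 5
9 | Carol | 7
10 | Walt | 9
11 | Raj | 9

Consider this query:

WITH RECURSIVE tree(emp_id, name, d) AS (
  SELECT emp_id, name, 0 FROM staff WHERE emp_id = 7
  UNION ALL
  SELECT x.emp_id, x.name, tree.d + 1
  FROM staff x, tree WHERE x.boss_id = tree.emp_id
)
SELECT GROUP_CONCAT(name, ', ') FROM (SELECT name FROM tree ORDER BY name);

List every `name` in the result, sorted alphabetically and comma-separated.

Base: emp_id=7 (Pam) at d 0.
Iteration 1: rows with boss_id in {7} -> Carol (id 9, d 1).
Iteration 2: rows with boss_id in {9} -> Walt (id 10, d 2), Raj (id 11, d 2).
Iteration 3: no rows with boss_id in {10,11}; recursion stops.

Carol, Pam, Raj, Walt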